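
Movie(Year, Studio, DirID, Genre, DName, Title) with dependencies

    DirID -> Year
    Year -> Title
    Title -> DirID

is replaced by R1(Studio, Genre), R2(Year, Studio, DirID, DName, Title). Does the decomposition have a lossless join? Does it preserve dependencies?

Lossless test: (Studio)⁺ = {Studio}, which is a superkey of neither fragment — lossy.
Dependency preservation: every FD's attributes lie within a single fragment, so each can be enforced locally — preserved.

lossy but dependency-preserving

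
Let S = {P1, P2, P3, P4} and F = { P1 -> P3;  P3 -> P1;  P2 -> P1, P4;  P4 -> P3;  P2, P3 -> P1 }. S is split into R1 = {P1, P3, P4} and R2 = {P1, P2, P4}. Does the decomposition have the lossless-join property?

Common attributes: R1 ∩ R2 = {P1, P4}.
Closure of {P1, P4}: P1 → P3 applies, adding P3. So (P1, P4)⁺ = {P1, P3, P4}.
This closure contains every attribute of R1, so R1 ∩ R2 → R1. The join is lossless.

Yes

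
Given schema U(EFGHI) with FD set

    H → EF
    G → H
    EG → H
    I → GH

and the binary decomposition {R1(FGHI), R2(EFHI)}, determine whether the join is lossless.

Common attributes: R1 ∩ R2 = {FHI}.
Closure of {FHI}: H → EF applies, adding E; I → GH applies, adding G. So (FHI)⁺ = {EFGHI}.
This closure contains every attribute of R1, so R1 ∩ R2 → R1. The join is lossless.

Yes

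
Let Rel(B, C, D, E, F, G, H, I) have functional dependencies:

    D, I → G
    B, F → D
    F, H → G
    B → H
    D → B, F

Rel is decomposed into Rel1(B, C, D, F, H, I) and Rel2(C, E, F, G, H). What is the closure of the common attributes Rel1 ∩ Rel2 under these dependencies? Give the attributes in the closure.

Rel1 ∩ Rel2 = {C, F, H}.
F, H → G applies, adding G
Closure: {C, F, G, H}.

C, F, G, H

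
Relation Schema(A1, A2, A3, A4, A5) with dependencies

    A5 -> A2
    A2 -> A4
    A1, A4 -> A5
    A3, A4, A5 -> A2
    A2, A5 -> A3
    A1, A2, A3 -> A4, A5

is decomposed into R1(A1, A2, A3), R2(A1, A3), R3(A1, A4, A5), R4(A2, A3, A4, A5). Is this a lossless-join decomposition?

Yes

Chase test. Columns are A1, A2, A3, A4, A5; row i has aⱼ where attribute j ∈ Ri, else bᵢⱼ.
Initial tableau (one row per fragment):
  row 1: a1 a2 a3 b14 b15
  row 2: a1 b22 a3 b24 b25
  row 3: a1 b32 b33 a4 a5
  row 4: b41 a2 a3 a4 a5
Rows 3 and 4 agree on A5; apply A5→A2 and equate their A2 entries.
Rows 1 and 3 agree on A2; apply A2→A4 and equate their A4 entries.
Rows 1 and 3 agree on A1, A4; apply A1, A4→A5 and equate their A5 entries.
Rows 1 and 3 agree on A2, A5; apply A2, A5→A3 and equate their A3 entries.
Row 1 is now all distinguished symbols — the join is lossless.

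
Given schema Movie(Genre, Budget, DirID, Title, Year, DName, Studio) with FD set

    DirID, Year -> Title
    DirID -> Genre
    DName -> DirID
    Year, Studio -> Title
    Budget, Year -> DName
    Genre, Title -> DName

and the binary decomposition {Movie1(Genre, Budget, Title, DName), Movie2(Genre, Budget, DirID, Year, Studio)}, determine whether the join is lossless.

Common attributes: Movie1 ∩ Movie2 = {Genre, Budget}.
No dependency enlarges {Genre, Budget}, so (Genre, Budget)⁺ = {Genre, Budget}.
The closure contains neither all of Movie1 = {Genre, Budget, Title, DName} nor all of Movie2 = {Genre, Budget, DirID, Year, Studio}, so the common attributes are not a superkey of either fragment. The join is lossy.

No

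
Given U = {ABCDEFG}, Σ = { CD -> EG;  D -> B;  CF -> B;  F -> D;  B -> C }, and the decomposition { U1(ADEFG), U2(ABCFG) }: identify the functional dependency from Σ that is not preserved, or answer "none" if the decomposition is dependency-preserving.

D -> B

Check D → B: no single fragment contains all of {BD}, and the restricted closure of {D} across the fragments never reaches {B}.
CD → EG is preserved.
CF → B is preserved.
F → D is preserved.
B → C is preserved.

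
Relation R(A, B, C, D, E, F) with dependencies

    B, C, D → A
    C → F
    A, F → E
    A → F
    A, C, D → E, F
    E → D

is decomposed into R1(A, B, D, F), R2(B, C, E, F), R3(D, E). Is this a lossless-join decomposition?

No

Chase test. Columns are A, B, C, D, E, F; row i has aⱼ where attribute j ∈ Ri, else bᵢⱼ.
Initial tableau (one row per fragment):
  row 1: a1 a2 b13 a4 b15 a6
  row 2: b21 a2 a3 b24 a5 a6
  row 3: b31 b32 b33 a4 a5 b36
Rows 2 and 3 agree on E; apply E→D and equate their D entries.
No row becomes fully distinguished — the join is lossy.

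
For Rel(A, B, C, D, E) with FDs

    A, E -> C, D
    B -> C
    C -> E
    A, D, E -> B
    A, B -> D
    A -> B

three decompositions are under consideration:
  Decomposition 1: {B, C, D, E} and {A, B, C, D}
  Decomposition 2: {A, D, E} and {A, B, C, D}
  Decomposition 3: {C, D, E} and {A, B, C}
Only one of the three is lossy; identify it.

Decomposition 3

Decomposition 1: common = {B, C, D}, closure = {B, C, D, E} → lossless.
Decomposition 2: common = {A, D}, closure = {A, B, C, D, E} → lossless.
Decomposition 3: common = {C}, closure = {C, E} → lossy.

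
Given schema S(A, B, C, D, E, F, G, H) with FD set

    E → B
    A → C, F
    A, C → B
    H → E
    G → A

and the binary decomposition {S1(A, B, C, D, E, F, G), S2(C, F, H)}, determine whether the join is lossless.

No

Common attributes: S1 ∩ S2 = {C, F}.
No dependency enlarges {C, F}, so (C, F)⁺ = {C, F}.
The closure contains neither all of S1 = {A, B, C, D, E, F, G} nor all of S2 = {C, F, H}, so the common attributes are not a superkey of either fragment. The join is lossy.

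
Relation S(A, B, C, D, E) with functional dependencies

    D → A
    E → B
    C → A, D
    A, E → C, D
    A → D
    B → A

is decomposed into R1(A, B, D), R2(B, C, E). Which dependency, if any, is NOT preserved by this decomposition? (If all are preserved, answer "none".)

C → A, D

Check C → A, D: no single fragment contains all of {A, C, D}, and the restricted closure of {C} across the fragments never reaches {A, D}.
D → A is preserved.
E → B is preserved.
A, E → C, D is preserved.
A → D is preserved.
B → A is preserved.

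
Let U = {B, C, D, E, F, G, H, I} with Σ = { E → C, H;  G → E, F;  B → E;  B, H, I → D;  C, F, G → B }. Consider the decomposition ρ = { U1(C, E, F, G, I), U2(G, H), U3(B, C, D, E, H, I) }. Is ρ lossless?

No

Chase test. Columns are B, C, D, E, F, G, H, I; row i has aⱼ where attribute j ∈ Ui, else bᵢⱼ.
Initial tableau (one row per fragment):
  row 1: b11 a2 b13 a4 a5 a6 b17 a8
  row 2: b21 b22 b23 b24 b25 a6 a7 b28
  row 3: a1 a2 a3 a4 b35 b36 a7 a8
Rows 1 and 3 agree on E; apply E→C, H and equate their C, H entries.
Rows 1 and 2 agree on G; apply G→E, F and equate their E, F entries.
Rows 1 and 2 agree on E; apply E→C, H and equate their C, H entries.
Rows 1 and 2 agree on C, F, G; apply C, F, G→B and equate their B entries.
No row becomes fully distinguished — the join is lossy.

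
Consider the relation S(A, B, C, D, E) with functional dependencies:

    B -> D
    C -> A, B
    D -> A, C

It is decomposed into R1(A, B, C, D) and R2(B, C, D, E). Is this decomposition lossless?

Common attributes: R1 ∩ R2 = {B, C, D}.
Closure of {B, C, D}: C → A, B applies, adding A. So (B, C, D)⁺ = {A, B, C, D}.
This closure contains every attribute of R1, so R1 ∩ R2 → R1. The join is lossless.

Yes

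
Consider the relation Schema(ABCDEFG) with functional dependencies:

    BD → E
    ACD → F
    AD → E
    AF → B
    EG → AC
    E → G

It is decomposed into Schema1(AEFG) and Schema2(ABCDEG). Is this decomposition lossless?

Common attributes: Schema1 ∩ Schema2 = {AEG}.
Closure of {AEG}: EG → AC applies, adding C. So (AEG)⁺ = {ACEG}.
The closure contains neither all of Schema1 = {AEFG} nor all of Schema2 = {ABCDEG}, so the common attributes are not a superkey of either fragment. The join is lossy.

No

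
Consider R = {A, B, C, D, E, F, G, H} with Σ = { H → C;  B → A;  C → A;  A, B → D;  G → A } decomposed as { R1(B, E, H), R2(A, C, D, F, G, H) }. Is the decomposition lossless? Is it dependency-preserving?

Lossless test: (H)⁺ = {A, C, H}, which is a superkey of neither fragment — lossy.
Dependency preservation: the restricted closure of {B} across the fragments never reaches {A}, so B → A cannot be enforced without a join — not preserved.

lossy and not dependency-preserving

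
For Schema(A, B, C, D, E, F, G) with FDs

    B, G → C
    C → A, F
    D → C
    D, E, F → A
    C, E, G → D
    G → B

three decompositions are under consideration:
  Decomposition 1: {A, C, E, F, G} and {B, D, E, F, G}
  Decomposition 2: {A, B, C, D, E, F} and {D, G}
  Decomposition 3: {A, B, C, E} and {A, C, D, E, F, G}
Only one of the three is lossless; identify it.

Decomposition 1

Decomposition 1: common = {E, F, G}, closure = {A, B, C, D, E, F, G} → lossless.
Decomposition 2: common = {D}, closure = {A, C, D, F} → lossy.
Decomposition 3: common = {A, C, E}, closure = {A, C, E, F} → lossy.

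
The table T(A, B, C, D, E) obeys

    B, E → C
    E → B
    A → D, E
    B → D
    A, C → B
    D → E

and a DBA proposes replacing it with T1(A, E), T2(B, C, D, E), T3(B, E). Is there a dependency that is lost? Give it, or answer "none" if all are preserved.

B, E → C lies within T2.
E → B lies within T2.
A → D, E: restricted closure across fragments reaches D, E.
B → D lies within T2.
A, C → B: restricted closure across fragments reaches B.
D → E lies within T2.
Every dependency is enforceable on the fragments, so the decomposition is dependency-preserving.

none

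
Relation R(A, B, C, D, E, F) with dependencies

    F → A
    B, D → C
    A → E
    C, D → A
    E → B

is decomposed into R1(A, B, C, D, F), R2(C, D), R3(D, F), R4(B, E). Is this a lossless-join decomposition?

Chase test. Columns are A, B, C, D, E, F; row i has aⱼ where attribute j ∈ Ri, else bᵢⱼ.
Initial tableau (one row per fragment):
  row 1: a1 a2 a3 a4 b15 a6
  row 2: b21 b22 a3 a4 b25 b26
  row 3: b31 b32 b33 a4 b35 a6
  row 4: b41 a2 b43 b44 a5 b46
Rows 1 and 3 agree on F; apply F→A and equate their A entries.
Rows 1 and 3 agree on A; apply A→E and equate their E entries.
Rows 1 and 2 agree on C, D; apply C, D→A and equate their A entries.
Rows 1 and 3 agree on E; apply E→B and equate their B entries.
Rows 1 and 3 agree on B, D; apply B, D→C and equate their C entries.
Rows 1 and 2 agree on A; apply A→E and equate their E entries.
Rows 1 and 2 agree on E; apply E→B and equate their B entries.
No row becomes fully distinguished — the join is lossy.

No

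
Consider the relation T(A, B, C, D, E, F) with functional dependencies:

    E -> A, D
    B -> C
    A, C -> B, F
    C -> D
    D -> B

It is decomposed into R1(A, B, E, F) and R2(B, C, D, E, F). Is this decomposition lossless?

Yes

Common attributes: R1 ∩ R2 = {B, E, F}.
Closure of {B, E, F}: E → A, D applies, adding A, D; B → C applies, adding C. So (B, E, F)⁺ = {A, B, C, D, E, F}.
This closure contains every attribute of R1, so R1 ∩ R2 → R1. The join is lossless.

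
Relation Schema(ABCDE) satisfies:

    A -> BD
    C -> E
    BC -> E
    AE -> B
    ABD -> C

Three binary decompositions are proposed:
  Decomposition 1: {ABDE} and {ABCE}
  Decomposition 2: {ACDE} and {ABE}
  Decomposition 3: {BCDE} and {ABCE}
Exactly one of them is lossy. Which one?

Decomposition 1: common = {ABE}, closure = {ABCDE} → lossless.
Decomposition 2: common = {AE}, closure = {ABCDE} → lossless.
Decomposition 3: common = {BCE}, closure = {BCE} → lossy.

Decomposition 3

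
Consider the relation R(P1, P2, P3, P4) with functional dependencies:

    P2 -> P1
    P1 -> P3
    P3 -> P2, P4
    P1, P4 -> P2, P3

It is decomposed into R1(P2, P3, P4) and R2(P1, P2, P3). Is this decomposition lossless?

Common attributes: R1 ∩ R2 = {P2, P3}.
Closure of {P2, P3}: P2 → P1 applies, adding P1; P3 → P2, P4 applies, adding P4. So (P2, P3)⁺ = {P1, P2, P3, P4}.
This closure contains every attribute of R1, so R1 ∩ R2 → R1. The join is lossless.

Yes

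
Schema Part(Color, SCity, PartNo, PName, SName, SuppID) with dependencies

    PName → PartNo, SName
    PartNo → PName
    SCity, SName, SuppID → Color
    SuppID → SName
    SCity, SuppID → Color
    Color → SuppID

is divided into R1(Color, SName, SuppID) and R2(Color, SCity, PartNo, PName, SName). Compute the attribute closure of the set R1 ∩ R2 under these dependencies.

R1 ∩ R2 = {Color, SName}.
Color → SuppID applies, adding SuppID
Closure: {Color, SName, SuppID}.

Color, SName, SuppID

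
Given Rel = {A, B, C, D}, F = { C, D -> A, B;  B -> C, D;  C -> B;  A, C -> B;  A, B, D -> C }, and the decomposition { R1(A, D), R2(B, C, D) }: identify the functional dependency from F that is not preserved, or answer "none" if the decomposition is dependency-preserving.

C, D -> A, B

Check C, D → A, B: no single fragment contains all of {A, B, C, D}, and the restricted closure of {C, D} across the fragments never reaches {A, B}.
B → C, D is preserved.
C → B is preserved.
A, C → B is preserved.
A, B, D → C is preserved.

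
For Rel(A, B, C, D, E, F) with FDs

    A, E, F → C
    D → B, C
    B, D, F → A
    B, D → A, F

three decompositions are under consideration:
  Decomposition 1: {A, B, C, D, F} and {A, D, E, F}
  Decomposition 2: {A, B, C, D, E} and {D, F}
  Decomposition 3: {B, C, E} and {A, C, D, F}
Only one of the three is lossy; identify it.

Decomposition 3

Decomposition 1: common = {A, D, F}, closure = {A, B, C, D, F} → lossless.
Decomposition 2: common = {D}, closure = {A, B, C, D, F} → lossless.
Decomposition 3: common = {C}, closure = {C} → lossy.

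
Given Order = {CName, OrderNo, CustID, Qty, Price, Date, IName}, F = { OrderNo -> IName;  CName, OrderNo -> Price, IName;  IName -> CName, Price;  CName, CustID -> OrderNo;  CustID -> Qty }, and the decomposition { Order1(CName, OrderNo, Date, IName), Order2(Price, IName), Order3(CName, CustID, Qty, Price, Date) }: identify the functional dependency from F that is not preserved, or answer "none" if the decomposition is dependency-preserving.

CName, CustID -> OrderNo

Check CName, CustID → OrderNo: no single fragment contains all of {CName, OrderNo, CustID}, and the restricted closure of {CName, CustID} across the fragments never reaches {OrderNo}.
OrderNo → IName is preserved.
CName, OrderNo → Price, IName is preserved.
IName → CName, Price is preserved.
CustID → Qty is preserved.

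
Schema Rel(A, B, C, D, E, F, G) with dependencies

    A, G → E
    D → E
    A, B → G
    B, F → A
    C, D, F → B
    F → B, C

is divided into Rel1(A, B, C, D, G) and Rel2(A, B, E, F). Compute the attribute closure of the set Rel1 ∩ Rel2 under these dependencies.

A, B, E, G

Rel1 ∩ Rel2 = {A, B}.
A, B → G applies, adding G
A, G → E applies, adding E
Closure: {A, B, E, G}.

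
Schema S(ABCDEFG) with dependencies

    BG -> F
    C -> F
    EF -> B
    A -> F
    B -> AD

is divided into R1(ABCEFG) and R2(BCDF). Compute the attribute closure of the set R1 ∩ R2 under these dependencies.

ABCDF

R1 ∩ R2 = {BCF}.
B → AD applies, adding AD
Closure: {ABCDF}.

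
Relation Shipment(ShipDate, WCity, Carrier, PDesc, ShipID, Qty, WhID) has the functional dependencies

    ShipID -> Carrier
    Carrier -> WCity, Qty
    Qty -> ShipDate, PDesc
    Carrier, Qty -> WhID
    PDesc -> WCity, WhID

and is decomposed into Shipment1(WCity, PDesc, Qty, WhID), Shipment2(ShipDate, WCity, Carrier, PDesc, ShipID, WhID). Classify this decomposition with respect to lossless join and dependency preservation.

lossy and not dependency-preserving

Lossless test: (WCity, PDesc, WhID)⁺ = {WCity, PDesc, WhID}, which is a superkey of neither fragment — lossy.
Dependency preservation: the restricted closure of {Carrier} across the fragments never reaches {WCity, Qty}, so Carrier → WCity, Qty cannot be enforced without a join — not preserved.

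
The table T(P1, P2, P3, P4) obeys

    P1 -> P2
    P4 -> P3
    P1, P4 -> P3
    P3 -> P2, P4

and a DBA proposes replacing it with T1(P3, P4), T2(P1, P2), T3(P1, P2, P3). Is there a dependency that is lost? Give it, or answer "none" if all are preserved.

none

P1 → P2 lies within T2.
P4 → P3 lies within T1.
P1, P4 → P3: restricted closure across fragments reaches P3.
P3 → P2, P4: restricted closure across fragments reaches P2, P4.
Every dependency is enforceable on the fragments, so the decomposition is dependency-preserving.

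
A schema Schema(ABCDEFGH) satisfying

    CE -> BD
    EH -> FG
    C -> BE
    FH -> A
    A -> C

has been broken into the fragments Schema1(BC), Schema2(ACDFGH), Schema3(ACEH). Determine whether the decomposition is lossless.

Chase test. Columns are ABCDEFGH; row i has aⱼ where attribute j ∈ Schemai, else bᵢⱼ.
Initial tableau (one row per fragment):
  row 1: b11 a2 a3 b14 b15 b16 b17 b18
  row 2: a1 b22 a3 a4 b25 a6 a7 a8
  row 3: a1 b32 a3 b34 a5 b36 b37 a8
Rows 1 and 2 agree on C; apply C→BE and equate their BE entries.
Rows 1 and 3 agree on C; apply C→BE and equate their BE entries.
Rows 1 and 2 agree on CE; apply CE→BD and equate their BD entries.
Rows 1 and 3 agree on CE; apply CE→BD and equate their BD entries.
Rows 2 and 3 agree on EH; apply EH→FG and equate their FG entries.
Row 2 is now all distinguished symbols — the join is lossless.

Yes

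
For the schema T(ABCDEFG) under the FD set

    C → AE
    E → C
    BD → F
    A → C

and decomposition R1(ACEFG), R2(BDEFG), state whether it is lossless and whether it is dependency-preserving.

Lossless test: (EFG)⁺ = {ACEFG}, which contains all of one fragment — lossless.
Dependency preservation: every FD's attributes lie within a single fragment, so each can be enforced locally — preserved.

lossless and dependency-preserving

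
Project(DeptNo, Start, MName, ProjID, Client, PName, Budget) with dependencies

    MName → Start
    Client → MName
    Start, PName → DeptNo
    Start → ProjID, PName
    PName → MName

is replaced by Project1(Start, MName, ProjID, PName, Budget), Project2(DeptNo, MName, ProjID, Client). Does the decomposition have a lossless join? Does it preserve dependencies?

Lossless test: (MName, ProjID)⁺ = {DeptNo, Start, MName, ProjID, PName}, which is a superkey of neither fragment — lossy.
Dependency preservation: Start, PName → DeptNo is not contained in any single fragment, but the restricted closure of its left-hand side across the fragments still reaches the right-hand side; the remaining FDs each lie inside some fragment. All dependencies are preserved.

lossy but dependency-preserving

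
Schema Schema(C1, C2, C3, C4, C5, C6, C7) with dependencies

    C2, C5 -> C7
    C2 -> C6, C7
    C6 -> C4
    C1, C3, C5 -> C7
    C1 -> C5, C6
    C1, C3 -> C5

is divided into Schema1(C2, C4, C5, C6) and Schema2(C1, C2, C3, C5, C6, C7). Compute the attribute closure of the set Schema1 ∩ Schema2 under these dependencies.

C2, C4, C5, C6, C7

Schema1 ∩ Schema2 = {C2, C5, C6}.
C2, C5 → C7 applies, adding C7
C6 → C4 applies, adding C4
Closure: {C2, C4, C5, C6, C7}.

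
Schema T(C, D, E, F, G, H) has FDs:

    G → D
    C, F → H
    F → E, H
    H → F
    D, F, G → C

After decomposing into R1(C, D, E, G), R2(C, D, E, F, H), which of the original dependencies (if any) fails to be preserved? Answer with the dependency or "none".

D, F, G → C

Check D, F, G → C: no single fragment contains all of {C, D, F, G}, and the restricted closure of {D, F, G} across the fragments never reaches {C}.
G → D is preserved.
C, F → H is preserved.
F → E, H is preserved.
H → F is preserved.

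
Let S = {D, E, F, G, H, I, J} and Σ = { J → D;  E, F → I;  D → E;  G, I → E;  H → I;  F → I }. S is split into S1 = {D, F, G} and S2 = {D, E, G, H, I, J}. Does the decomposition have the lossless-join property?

Common attributes: S1 ∩ S2 = {D, G}.
Closure of {D, G}: D → E applies, adding E. So (D, G)⁺ = {D, E, G}.
The closure contains neither all of S1 = {D, F, G} nor all of S2 = {D, E, G, H, I, J}, so the common attributes are not a superkey of either fragment. The join is lossy.

No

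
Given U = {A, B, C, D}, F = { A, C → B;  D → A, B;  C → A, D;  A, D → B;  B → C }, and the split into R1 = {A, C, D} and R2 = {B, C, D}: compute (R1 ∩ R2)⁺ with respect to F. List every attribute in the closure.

A, B, C, D

R1 ∩ R2 = {C, D}.
D → A, B applies, adding A, B
Closure: {A, B, C, D}.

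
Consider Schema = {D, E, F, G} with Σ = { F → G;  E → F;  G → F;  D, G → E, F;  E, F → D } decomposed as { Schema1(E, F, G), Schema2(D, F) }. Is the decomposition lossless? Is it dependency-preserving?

lossy and not dependency-preserving

Lossless test: (F)⁺ = {F, G}, which is a superkey of neither fragment — lossy.
Dependency preservation: the restricted closure of {D, G} across the fragments never reaches {E, F}, so D, G → E, F cannot be enforced without a join — not preserved.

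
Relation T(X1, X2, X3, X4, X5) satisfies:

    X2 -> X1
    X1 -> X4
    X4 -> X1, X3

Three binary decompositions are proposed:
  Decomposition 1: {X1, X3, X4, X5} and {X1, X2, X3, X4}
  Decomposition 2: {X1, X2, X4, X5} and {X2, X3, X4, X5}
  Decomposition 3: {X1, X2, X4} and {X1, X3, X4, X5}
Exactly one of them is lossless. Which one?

Decomposition 1: common = {X1, X3, X4}, closure = {X1, X3, X4} → lossy.
Decomposition 2: common = {X2, X4, X5}, closure = {X1, X2, X3, X4, X5} → lossless.
Decomposition 3: common = {X1, X4}, closure = {X1, X3, X4} → lossy.

Decomposition 2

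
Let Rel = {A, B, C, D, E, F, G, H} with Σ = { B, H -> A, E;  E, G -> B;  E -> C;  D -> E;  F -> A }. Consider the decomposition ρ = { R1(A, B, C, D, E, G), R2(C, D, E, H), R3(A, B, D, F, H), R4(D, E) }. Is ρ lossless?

Chase test. Columns are A, B, C, D, E, F, G, H; row i has aⱼ where attribute j ∈ Ri, else bᵢⱼ.
Initial tableau (one row per fragment):
  row 1: a1 a2 a3 a4 a5 b16 a7 b18
  row 2: b21 b22 a3 a4 a5 b26 b27 a8
  row 3: a1 a2 b33 a4 b35 a6 b37 a8
  row 4: b41 b42 b43 a4 a5 b46 b47 b48
Rows 1 and 4 agree on E; apply E→C and equate their C entries.
Rows 1 and 3 agree on D; apply D→E and equate their E entries.
Rows 1 and 3 agree on E; apply E→C and equate their C entries.
No row becomes fully distinguished — the join is lossy.

No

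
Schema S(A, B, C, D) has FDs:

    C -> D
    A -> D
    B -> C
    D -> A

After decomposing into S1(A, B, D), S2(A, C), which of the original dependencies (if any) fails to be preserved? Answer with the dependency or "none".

B -> C

Check B → C: no single fragment contains all of {B, C}, and the restricted closure of {B} across the fragments never reaches {C}.
C → D is preserved.
A → D is preserved.
D → A is preserved.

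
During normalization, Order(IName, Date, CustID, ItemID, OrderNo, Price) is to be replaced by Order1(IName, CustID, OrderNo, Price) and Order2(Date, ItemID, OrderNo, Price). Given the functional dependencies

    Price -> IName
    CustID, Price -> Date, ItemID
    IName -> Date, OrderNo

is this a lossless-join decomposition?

Common attributes: Order1 ∩ Order2 = {OrderNo, Price}.
Closure of {OrderNo, Price}: Price → IName applies, adding IName; IName → Date, OrderNo applies, adding Date. So (OrderNo, Price)⁺ = {IName, Date, OrderNo, Price}.
The closure contains neither all of Order1 = {IName, CustID, OrderNo, Price} nor all of Order2 = {Date, ItemID, OrderNo, Price}, so the common attributes are not a superkey of either fragment. The join is lossy.

No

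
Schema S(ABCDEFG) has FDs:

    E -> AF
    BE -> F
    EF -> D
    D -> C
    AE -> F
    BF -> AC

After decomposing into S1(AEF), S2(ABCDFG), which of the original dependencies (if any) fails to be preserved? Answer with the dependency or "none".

Check EF → D: no single fragment contains all of {DEF}, and the restricted closure of {EF} across the fragments never reaches {D}.
E → AF is preserved.
BE → F is preserved.
D → C is preserved.
AE → F is preserved.
BF → AC is preserved.

EF -> D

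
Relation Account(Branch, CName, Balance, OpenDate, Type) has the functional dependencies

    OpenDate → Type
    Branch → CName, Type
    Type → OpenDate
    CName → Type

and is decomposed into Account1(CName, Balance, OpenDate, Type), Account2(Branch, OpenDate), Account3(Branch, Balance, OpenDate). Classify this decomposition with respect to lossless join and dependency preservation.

Lossless test (chase): Rows 1 and 2 agree on OpenDate; apply OpenDate→Type and equate their Type entries. Rows 1 and 3 agree on OpenDate; apply OpenDate→Type and equate their Type entries. Rows 2 and 3 agree on Branch; apply Branch→CName, Type and equate their CName, Type entries. No row becomes fully distinguished — the join is lossy.
Dependency preservation: the restricted closure of {Branch} across the fragments never reaches {CName, Type}, so Branch → CName, Type cannot be enforced without a join — not preserved.

lossy and not dependency-preserving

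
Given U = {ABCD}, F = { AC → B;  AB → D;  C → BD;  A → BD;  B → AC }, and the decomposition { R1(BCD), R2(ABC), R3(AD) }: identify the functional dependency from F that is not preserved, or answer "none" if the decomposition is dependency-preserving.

none

AC → B lies within R2.
AB → D: restricted closure across fragments reaches D.
C → BD lies within R1.
A → BD: restricted closure across fragments reaches BD.
B → AC lies within R2.
Every dependency is enforceable on the fragments, so the decomposition is dependency-preserving.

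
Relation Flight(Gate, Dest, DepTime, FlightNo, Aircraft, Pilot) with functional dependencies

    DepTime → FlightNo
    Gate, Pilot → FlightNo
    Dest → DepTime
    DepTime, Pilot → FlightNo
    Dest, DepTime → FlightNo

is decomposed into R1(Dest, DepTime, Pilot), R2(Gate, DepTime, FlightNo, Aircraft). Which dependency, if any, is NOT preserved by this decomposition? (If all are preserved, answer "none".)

Check Gate, Pilot → FlightNo: no single fragment contains all of {Gate, FlightNo, Pilot}, and the restricted closure of {Gate, Pilot} across the fragments never reaches {FlightNo}.
DepTime → FlightNo is preserved.
Dest → DepTime is preserved.
DepTime, Pilot → FlightNo is preserved.
Dest, DepTime → FlightNo is preserved.

Gate, Pilot → FlightNo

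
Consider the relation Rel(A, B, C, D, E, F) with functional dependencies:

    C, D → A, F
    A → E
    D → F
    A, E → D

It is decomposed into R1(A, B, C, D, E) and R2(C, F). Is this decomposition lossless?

No

Common attributes: R1 ∩ R2 = {C}.
No dependency enlarges {C}, so (C)⁺ = {C}.
The closure contains neither all of R1 = {A, B, C, D, E} nor all of R2 = {C, F}, so the common attributes are not a superkey of either fragment. The join is lossy.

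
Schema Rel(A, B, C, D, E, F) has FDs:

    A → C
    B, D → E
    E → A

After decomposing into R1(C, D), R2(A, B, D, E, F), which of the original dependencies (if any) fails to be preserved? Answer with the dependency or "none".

Check A → C: no single fragment contains all of {A, C}, and the restricted closure of {A} across the fragments never reaches {C}.
B, D → E is preserved.
E → A is preserved.

A → C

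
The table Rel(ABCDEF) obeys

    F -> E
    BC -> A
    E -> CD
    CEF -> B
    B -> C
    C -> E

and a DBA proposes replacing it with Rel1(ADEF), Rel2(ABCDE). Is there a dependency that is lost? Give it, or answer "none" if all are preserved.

CEF -> B

Check CEF → B: no single fragment contains all of {BCEF}, and the restricted closure of {CEF} across the fragments never reaches {B}.
F → E is preserved.
BC → A is preserved.
E → CD is preserved.
B → C is preserved.
C → E is preserved.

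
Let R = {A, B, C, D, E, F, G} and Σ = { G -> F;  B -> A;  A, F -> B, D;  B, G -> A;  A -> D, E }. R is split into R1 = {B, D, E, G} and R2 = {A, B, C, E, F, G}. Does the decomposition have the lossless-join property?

Yes

Common attributes: R1 ∩ R2 = {B, E, G}.
Closure of {B, E, G}: G → F applies, adding F; B → A applies, adding A; A, F → B, D applies, adding D. So (B, E, G)⁺ = {A, B, D, E, F, G}.
This closure contains every attribute of R1, so R1 ∩ R2 → R1. The join is lossless.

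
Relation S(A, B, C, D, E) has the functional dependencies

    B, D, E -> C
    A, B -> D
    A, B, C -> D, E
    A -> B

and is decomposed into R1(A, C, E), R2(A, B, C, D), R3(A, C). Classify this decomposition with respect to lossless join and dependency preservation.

Lossless test (chase): Rows 1 and 2 agree on A; apply A→B and equate their B entries. Rows 1 and 3 agree on A; apply A→B and equate their B entries. Rows 1 and 2 agree on A, B; apply A, B→D and equate their D entries. Rows 1 and 3 agree on A, B; apply A, B→D and equate their D entries. Rows 1 and 2 agree on A, B, C; apply A, B, C→D, E and equate their D, E entries. Rows 1 and 3 agree on A, B, C; apply A, B, C→D, E and equate their D, E entries. Row 1 is now all distinguished symbols — the join is lossless.
Dependency preservation: the restricted closure of {B, D, E} across the fragments never reaches {C}, so B, D, E → C cannot be enforced without a join — not preserved.

lossless but not dependency-preserving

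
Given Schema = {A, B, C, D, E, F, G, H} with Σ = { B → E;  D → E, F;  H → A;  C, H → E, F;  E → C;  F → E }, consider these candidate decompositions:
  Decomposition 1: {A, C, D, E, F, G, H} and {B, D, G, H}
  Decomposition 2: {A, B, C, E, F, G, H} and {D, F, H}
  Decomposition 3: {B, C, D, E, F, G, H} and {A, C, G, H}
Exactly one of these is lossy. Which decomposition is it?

Decomposition 2

Decomposition 1: common = {D, G, H}, closure = {A, C, D, E, F, G, H} → lossless.
Decomposition 2: common = {F, H}, closure = {A, C, E, F, H} → lossy.
Decomposition 3: common = {C, G, H}, closure = {A, C, E, F, G, H} → lossless.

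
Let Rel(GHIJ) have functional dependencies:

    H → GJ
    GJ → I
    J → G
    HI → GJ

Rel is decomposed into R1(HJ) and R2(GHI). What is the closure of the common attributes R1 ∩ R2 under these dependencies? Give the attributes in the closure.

R1 ∩ R2 = {H}.
H → GJ applies, adding GJ
GJ → I applies, adding I
Closure: {GHIJ}.

GHIJ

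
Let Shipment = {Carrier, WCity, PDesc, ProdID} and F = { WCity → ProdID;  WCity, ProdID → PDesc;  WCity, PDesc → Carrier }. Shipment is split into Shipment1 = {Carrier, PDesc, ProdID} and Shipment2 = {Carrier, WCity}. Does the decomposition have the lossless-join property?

Common attributes: Shipment1 ∩ Shipment2 = {Carrier}.
No dependency enlarges {Carrier}, so (Carrier)⁺ = {Carrier}.
The closure contains neither all of Shipment1 = {Carrier, PDesc, ProdID} nor all of Shipment2 = {Carrier, WCity}, so the common attributes are not a superkey of either fragment. The join is lossy.

No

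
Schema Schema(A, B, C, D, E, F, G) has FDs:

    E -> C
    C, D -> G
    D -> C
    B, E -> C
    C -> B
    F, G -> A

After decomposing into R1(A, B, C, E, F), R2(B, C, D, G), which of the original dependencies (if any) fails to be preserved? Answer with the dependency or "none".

Check F, G → A: no single fragment contains all of {A, F, G}, and the restricted closure of {F, G} across the fragments never reaches {A}.
E → C is preserved.
C, D → G is preserved.
D → C is preserved.
B, E → C is preserved.
C → B is preserved.

F, G -> A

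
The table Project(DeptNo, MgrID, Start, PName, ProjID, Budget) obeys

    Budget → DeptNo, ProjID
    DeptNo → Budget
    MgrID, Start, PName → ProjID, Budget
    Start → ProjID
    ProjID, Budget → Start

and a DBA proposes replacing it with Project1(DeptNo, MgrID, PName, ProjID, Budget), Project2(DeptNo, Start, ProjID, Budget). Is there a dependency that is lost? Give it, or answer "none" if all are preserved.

MgrID, Start, PName → ProjID, Budget

Check MgrID, Start, PName → ProjID, Budget: no single fragment contains all of {MgrID, Start, PName, ProjID, Budget}, and the restricted closure of {MgrID, Start, PName} across the fragments never reaches {ProjID, Budget}.
Budget → DeptNo, ProjID is preserved.
DeptNo → Budget is preserved.
Start → ProjID is preserved.
ProjID, Budget → Start is preserved.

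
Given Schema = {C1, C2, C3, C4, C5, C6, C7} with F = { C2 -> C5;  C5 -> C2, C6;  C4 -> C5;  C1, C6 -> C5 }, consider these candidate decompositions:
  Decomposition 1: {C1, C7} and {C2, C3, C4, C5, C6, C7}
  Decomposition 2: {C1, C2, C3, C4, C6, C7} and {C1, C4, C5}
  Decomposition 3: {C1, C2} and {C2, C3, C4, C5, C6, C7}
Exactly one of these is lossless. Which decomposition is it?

Decomposition 2

Decomposition 1: common = {C7}, closure = {C7} → lossy.
Decomposition 2: common = {C1, C4}, closure = {C1, C2, C4, C5, C6} → lossless.
Decomposition 3: common = {C2}, closure = {C2, C5, C6} → lossy.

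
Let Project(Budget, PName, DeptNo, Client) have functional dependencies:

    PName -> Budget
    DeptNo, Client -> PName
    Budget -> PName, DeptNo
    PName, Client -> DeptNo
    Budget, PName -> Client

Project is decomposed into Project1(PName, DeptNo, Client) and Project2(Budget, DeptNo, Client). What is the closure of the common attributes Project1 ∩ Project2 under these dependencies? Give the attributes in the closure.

Project1 ∩ Project2 = {DeptNo, Client}.
DeptNo, Client → PName applies, adding PName
PName → Budget applies, adding Budget
Closure: {Budget, PName, DeptNo, Client}.

Budget, PName, DeptNo, Client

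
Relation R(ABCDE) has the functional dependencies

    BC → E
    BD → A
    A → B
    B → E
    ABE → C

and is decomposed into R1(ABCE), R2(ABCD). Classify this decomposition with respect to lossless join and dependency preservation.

lossless and dependency-preserving

Lossless test: (ABC)⁺ = {ABCE}, which contains all of one fragment — lossless.
Dependency preservation: every FD's attributes lie within a single fragment, so each can be enforced locally — preserved.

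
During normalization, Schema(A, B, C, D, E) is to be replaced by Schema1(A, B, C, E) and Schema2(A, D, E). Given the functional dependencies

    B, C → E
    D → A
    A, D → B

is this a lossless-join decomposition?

Common attributes: Schema1 ∩ Schema2 = {A, E}.
No dependency enlarges {A, E}, so (A, E)⁺ = {A, E}.
The closure contains neither all of Schema1 = {A, B, C, E} nor all of Schema2 = {A, D, E}, so the common attributes are not a superkey of either fragment. The join is lossy.

No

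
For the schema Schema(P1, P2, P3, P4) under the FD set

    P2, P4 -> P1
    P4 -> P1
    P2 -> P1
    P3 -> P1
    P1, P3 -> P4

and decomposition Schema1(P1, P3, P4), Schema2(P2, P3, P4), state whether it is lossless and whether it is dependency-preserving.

lossless but not dependency-preserving

Lossless test: (P3, P4)⁺ = {P1, P3, P4}, which contains all of one fragment — lossless.
Dependency preservation: the restricted closure of {P2} across the fragments never reaches {P1}, so P2 → P1 cannot be enforced without a join — not preserved.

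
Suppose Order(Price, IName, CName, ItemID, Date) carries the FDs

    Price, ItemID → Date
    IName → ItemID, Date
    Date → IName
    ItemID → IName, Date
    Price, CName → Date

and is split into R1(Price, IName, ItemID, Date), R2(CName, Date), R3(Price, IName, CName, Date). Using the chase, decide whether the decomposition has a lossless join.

Yes

Chase test. Columns are Price, IName, CName, ItemID, Date; row i has aⱼ where attribute j ∈ Ri, else bᵢⱼ.
Initial tableau (one row per fragment):
  row 1: a1 a2 b13 a4 a5
  row 2: b21 b22 a3 b24 a5
  row 3: a1 a2 a3 b34 a5
Rows 1 and 3 agree on IName; apply IName→ItemID, Date and equate their ItemID, Date entries.
Rows 1 and 2 agree on Date; apply Date→IName and equate their IName entries.
Rows 1 and 2 agree on IName; apply IName→ItemID, Date and equate their ItemID, Date entries.
Row 3 is now all distinguished symbols — the join is lossless.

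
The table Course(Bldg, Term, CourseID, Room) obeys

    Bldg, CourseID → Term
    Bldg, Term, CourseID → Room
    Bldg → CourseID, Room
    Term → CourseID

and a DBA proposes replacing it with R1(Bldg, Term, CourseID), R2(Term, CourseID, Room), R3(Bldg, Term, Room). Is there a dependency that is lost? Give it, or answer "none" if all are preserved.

Bldg, CourseID → Term lies within R1.
Bldg, Term, CourseID → Room: restricted closure across fragments reaches Room.
Bldg → CourseID, Room: restricted closure across fragments reaches CourseID, Room.
Term → CourseID lies within R1.
Every dependency is enforceable on the fragments, so the decomposition is dependency-preserving.

none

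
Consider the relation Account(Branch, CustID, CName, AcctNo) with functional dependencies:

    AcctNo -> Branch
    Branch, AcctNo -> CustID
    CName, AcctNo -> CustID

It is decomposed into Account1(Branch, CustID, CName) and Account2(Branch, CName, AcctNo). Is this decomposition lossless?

No

Common attributes: Account1 ∩ Account2 = {Branch, CName}.
No dependency enlarges {Branch, CName}, so (Branch, CName)⁺ = {Branch, CName}.
The closure contains neither all of Account1 = {Branch, CustID, CName} nor all of Account2 = {Branch, CName, AcctNo}, so the common attributes are not a superkey of either fragment. The join is lossy.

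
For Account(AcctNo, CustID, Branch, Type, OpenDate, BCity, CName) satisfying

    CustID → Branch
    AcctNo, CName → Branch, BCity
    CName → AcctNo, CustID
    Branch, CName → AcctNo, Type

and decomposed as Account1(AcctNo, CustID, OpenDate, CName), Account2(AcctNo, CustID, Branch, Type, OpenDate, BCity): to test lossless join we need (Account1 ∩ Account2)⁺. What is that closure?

Account1 ∩ Account2 = {AcctNo, CustID, OpenDate}.
CustID → Branch applies, adding Branch
Closure: {AcctNo, CustID, Branch, OpenDate}.

AcctNo, CustID, Branch, OpenDate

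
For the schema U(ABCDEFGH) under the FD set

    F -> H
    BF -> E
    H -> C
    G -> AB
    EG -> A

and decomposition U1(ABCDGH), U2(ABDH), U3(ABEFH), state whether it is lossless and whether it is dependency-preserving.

Lossless test (chase): Rows 1 and 2 agree on H; apply H→C and equate their C entries. Rows 1 and 3 agree on H; apply H→C and equate their C entries. No row becomes fully distinguished — the join is lossy.
Dependency preservation: EG → A is not contained in any single fragment, but the restricted closure of its left-hand side across the fragments still reaches the right-hand side; the remaining FDs each lie inside some fragment. All dependencies are preserved.

lossy but dependency-preserving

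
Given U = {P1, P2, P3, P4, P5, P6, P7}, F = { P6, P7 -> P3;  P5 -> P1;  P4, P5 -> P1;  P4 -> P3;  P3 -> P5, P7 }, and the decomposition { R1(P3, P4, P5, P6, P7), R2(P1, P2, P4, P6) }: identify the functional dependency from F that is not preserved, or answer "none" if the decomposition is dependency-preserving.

Check P5 → P1: no single fragment contains all of {P1, P5}, and the restricted closure of {P5} across the fragments never reaches {P1}.
P6, P7 → P3 is preserved.
P4, P5 → P1 is preserved.
P4 → P3 is preserved.
P3 → P5, P7 is preserved.

P5 -> P1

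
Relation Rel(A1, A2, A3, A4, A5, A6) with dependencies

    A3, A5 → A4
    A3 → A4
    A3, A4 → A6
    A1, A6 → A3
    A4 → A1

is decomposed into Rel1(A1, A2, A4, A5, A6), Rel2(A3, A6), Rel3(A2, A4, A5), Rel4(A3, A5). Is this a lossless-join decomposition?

No

Chase test. Columns are A1, A2, A3, A4, A5, A6; row i has aⱼ where attribute j ∈ Reli, else bᵢⱼ.
Initial tableau (one row per fragment):
  row 1: a1 a2 b13 a4 a5 a6
  row 2: b21 b22 a3 b24 b25 a6
  row 3: b31 a2 b33 a4 a5 b36
  row 4: b41 b42 a3 b44 a5 b46
Rows 2 and 4 agree on A3; apply A3→A4 and equate their A4 entries.
Rows 2 and 4 agree on A3, A4; apply A3, A4→A6 and equate their A6 entries.
Rows 1 and 3 agree on A4; apply A4→A1 and equate their A1 entries.
Rows 2 and 4 agree on A4; apply A4→A1 and equate their A1 entries.
No row becomes fully distinguished — the join is lossy.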